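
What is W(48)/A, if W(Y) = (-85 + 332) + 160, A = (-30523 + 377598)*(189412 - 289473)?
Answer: -407/34728671575 ≈ -1.1719e-8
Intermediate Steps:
A = -34728671575 (A = 347075*(-100061) = -34728671575)
W(Y) = 407 (W(Y) = 247 + 160 = 407)
W(48)/A = 407/(-34728671575) = 407*(-1/34728671575) = -407/34728671575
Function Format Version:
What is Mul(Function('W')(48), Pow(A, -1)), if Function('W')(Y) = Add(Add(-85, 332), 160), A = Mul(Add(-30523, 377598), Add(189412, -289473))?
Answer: Rational(-407, 34728671575) ≈ -1.1719e-8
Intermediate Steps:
A = -34728671575 (A = Mul(347075, -100061) = -34728671575)
Function('W')(Y) = 407 (Function('W')(Y) = Add(247, 160) = 407)
Mul(Function('W')(48), Pow(A, -1)) = Mul(407, Pow(-34728671575, -1)) = Mul(407, Rational(-1, 34728671575)) = Rational(-407, 34728671575)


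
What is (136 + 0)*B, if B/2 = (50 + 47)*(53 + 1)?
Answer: 1424736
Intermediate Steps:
B = 10476 (B = 2*((50 + 47)*(53 + 1)) = 2*(97*54) = 2*5238 = 10476)
(136 + 0)*B = (136 + 0)*10476 = 136*10476 = 1424736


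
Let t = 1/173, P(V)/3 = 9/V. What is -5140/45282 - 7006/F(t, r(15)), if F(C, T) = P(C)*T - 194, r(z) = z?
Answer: -338191316/1581949311 ≈ -0.21378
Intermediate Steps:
P(V) = 27/V (P(V) = 3*(9/V) = 27/V)
t = 1/173 ≈ 0.0057803
F(C, T) = -194 + 27*T/C (F(C, T) = (27/C)*T - 194 = 27*T/C - 194 = -194 + 27*T/C)
-5140/45282 - 7006/F(t, r(15)) = -5140/45282 - 7006/(-194 + 27*15/(1/173)) = -5140*1/45282 - 7006/(-194 + 27*15*173) = -2570/22641 - 7006/(-194 + 70065) = -2570/22641 - 7006/69871 = -338191316/1581949311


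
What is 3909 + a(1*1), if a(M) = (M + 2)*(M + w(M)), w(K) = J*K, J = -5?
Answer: 3897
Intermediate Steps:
w(K) = -5*K
a(M) = -4*M*(2 + M) (a(M) = (M + 2)*(M - 5*M) = (2 + M)*(-4*M) = -4*M*(2 + M))
3909 + a(1*1) = 3909 + 4*(1*1)*(-2 - 1) = 3909 + 4*1*(-2 - 1*1) = 3909 + 4*1*(-2 - 1) = 3909 + 4*1*(-3) = 3909 - 12 = 3897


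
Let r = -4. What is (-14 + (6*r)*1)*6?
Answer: -228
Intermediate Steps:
(-14 + (6*r)*1)*6 = (-14 + (6*(-4))*1)*6 = (-14 - 24*1)*6 = (-14 - 24)*6 = -38*6 = -228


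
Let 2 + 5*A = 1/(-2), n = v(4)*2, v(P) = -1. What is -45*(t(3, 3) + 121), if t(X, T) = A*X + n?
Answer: -10575/2 ≈ -5287.5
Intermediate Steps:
n = -2 (n = -1*2 = -2)
A = -½ (A = -⅖ + (⅕)/(-2) = -⅖ + (⅕)*(-½) = -⅖ - ⅒ = -½ ≈ -0.50000)
t(X, T) = -2 - X/2 (t(X, T) = -X/2 - 2 = -2 - X/2)
-45*(t(3, 3) + 121) = -45*((-2 - ½*3) + 121) = -45*((-2 - 3/2) + 121) = -45*(-7/2 + 121) = -45*235/2 = -10575/2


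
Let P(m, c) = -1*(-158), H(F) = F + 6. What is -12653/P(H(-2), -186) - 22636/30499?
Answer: -389480335/4818842 ≈ -80.824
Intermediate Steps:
H(F) = 6 + F
P(m, c) = 158
-12653/P(H(-2), -186) - 22636/30499 = -12653/158 - 22636/30499 = -389480335/4818842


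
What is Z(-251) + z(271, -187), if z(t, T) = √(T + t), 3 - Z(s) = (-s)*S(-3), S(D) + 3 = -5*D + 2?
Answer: -3511 + 2*√21 ≈ -3501.8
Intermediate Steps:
S(D) = -1 - 5*D (S(D) = -3 + (-5*D + 2) = -3 + (2 - 5*D) = -1 - 5*D)
Z(s) = 3 + 14*s (Z(s) = 3 - (-s)*(-1 - 5*(-3)) = 3 - (-s)*(-1 + 15) = 3 - (-s)*14 = 3 - (-14)*s = 3 + 14*s)
Z(-251) + z(271, -187) = (3 + 14*(-251)) + √(-187 + 271) = (3 - 3514) + √84 = -3511 + 2*√21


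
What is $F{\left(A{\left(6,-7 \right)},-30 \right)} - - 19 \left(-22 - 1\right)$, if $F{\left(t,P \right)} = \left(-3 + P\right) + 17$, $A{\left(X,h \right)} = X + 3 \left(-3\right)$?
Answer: $-453$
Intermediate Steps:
$A{\left(X,h \right)} = -9 + X$ ($A{\left(X,h \right)} = X - 9 = -9 + X$)
$F{\left(t,P \right)} = 14 + P$
$F{\left(A{\left(6,-7 \right)},-30 \right)} - - 19 \left(-22 - 1\right) = \left(14 - 30\right) - - 19 \left(-22 - 1\right) = -16 - \left(-19\right) \left(-23\right) = -16 - 437 = -453$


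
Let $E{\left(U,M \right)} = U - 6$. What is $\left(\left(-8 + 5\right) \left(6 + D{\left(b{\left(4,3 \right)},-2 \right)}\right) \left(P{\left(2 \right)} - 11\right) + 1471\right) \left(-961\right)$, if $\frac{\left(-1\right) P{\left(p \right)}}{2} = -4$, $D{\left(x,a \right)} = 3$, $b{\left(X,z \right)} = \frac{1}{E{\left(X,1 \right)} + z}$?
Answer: $-1491472$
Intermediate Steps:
$E{\left(U,M \right)} = -6 + U$ ($E{\left(U,M \right)} = U - 6 = -6 + U$)
$b{\left(X,z \right)} = \frac{1}{-6 + X + z}$ ($b{\left(X,z \right)} = \frac{1}{\left(-6 + X\right) + z} = \frac{1}{-6 + X + z}$)
$P{\left(p \right)} = 8$ ($P{\left(p \right)} = \left(-2\right) \left(-4\right) = 8$)
$\left(\left(-8 + 5\right) \left(6 + D{\left(b{\left(4,3 \right)},-2 \right)}\right) \left(P{\left(2 \right)} - 11\right) + 1471\right) \left(-961\right) = \left(\left(-8 + 5\right) \left(6 + 3\right) \left(8 - 11\right) + 1471\right) \left(-961\right) = \left(\left(-3\right) 9 \left(-3\right) + 1471\right) \left(-961\right) = \left(\left(-27\right) \left(-3\right) + 1471\right) \left(-961\right) = \left(81 + 1471\right) \left(-961\right) = 1552 \left(-961\right) = -1491472$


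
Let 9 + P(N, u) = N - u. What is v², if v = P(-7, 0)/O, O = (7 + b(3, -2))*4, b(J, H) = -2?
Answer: 16/25 ≈ 0.64000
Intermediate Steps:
P(N, u) = -9 + N - u (P(N, u) = -9 + (N - u) = -9 + N - u)
O = 20 (O = (7 - 2)*4 = 5*4 = 20)
v = -⅘ (v = (-9 - 7 - 1*0)/20 = (-9 - 7 + 0)*(1/20) = -16*1/20 = -⅘ ≈ -0.80000)
v² = (-⅘)² = 16/25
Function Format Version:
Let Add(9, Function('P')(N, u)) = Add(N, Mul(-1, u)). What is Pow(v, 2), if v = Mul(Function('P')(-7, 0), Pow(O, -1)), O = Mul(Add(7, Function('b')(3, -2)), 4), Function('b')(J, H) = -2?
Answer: Rational(16, 25) ≈ 0.64000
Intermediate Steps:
Function('P')(N, u) = Add(-9, N, Mul(-1, u)) (Function('P')(N, u) = Add(-9, Add(N, Mul(-1, u))) = Add(-9, N, Mul(-1, u)))
O = 20 (O = Mul(Add(7, -2), 4) = Mul(5, 4) = 20)
v = Rational(-4, 5) (v = Mul(Add(-9, -7, Mul(-1, 0)), Pow(20, -1)) = Mul(Add(-9, -7, 0), Rational(1, 20)) = Mul(-16, Rational(1, 20)) = Rational(-4, 5) ≈ -0.80000)
Pow(v, 2) = Pow(Rational(-4, 5), 2) = Rational(16, 25)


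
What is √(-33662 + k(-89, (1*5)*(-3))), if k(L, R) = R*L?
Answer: I*√32327 ≈ 179.8*I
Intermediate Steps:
k(L, R) = L*R
√(-33662 + k(-89, (1*5)*(-3))) = √(-33662 - 89*1*5*(-3)) = √(-33662 - 445*(-3)) = √(-33662 - 89*(-15)) = √(-33662 + 1335) = √(-32327) = I*√32327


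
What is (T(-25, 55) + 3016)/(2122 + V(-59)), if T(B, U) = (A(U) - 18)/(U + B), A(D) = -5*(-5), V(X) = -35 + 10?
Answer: 90487/62910 ≈ 1.4384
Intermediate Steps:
V(X) = -25
A(D) = 25
T(B, U) = 7/(B + U) (T(B, U) = (25 - 18)/(U + B) = 7/(B + U))
(T(-25, 55) + 3016)/(2122 + V(-59)) = (7/(-25 + 55) + 3016)/(2122 - 25) = (7/30 + 3016)/2097 = (7*(1/30) + 3016)*(1/2097) = (7/30 + 3016)*(1/2097) = (90487/30)*(1/2097) = 90487/62910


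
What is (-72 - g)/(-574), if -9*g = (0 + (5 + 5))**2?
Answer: 274/2583 ≈ 0.10608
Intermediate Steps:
g = -100/9 (g = -(0 + (5 + 5))**2/9 = -(0 + 10)**2/9 = -1/9*10**2 = -1/9*100 = -100/9 ≈ -11.111)
(-72 - g)/(-574) = (-72 - 1*(-100/9))/(-574) = (-72 + 100/9)*(-1/574) = -548/9*(-1/574) = 274/2583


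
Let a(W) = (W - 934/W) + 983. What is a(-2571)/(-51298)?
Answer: 2040907/65943579 ≈ 0.030949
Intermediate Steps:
a(W) = 983 + W - 934/W
a(-2571)/(-51298) = (983 - 2571 - 934/(-2571))/(-51298) = (983 - 2571 - 934*(-1/2571))*(-1/51298) = (983 - 2571 + 934/2571)*(-1/51298) = -4081814/2571*(-1/51298) = 2040907/65943579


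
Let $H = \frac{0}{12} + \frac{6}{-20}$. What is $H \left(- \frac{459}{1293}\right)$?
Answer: $\frac{459}{4310} \approx 0.1065$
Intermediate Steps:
$H = - \frac{3}{10}$ ($H = 0 \cdot \frac{1}{12} + 6 \left(- \frac{1}{20}\right) = 0 - \frac{3}{10} = - \frac{3}{10} \approx -0.3$)
$H \left(- \frac{459}{1293}\right) = - \frac{3 \left(- \frac{459}{1293}\right)}{10} = - \frac{3 \left(\left(-459\right) \frac{1}{1293}\right)}{10} = \left(- \frac{3}{10}\right) \left(- \frac{153}{431}\right) = \frac{459}{4310}$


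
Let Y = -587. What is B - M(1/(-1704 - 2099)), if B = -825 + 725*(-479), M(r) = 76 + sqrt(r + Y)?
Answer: -348176 - I*sqrt(8489672686)/3803 ≈ -3.4818e+5 - 24.228*I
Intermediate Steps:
M(r) = 76 + sqrt(-587 + r) (M(r) = 76 + sqrt(r - 587) = 76 + sqrt(-587 + r))
B = -348100 (B = -825 - 347275 = -348100)
B - M(1/(-1704 - 2099)) = -348100 - (76 + sqrt(-587 + 1/(-1704 - 2099))) = -348100 - (76 + sqrt(-587 + 1/(-3803))) = -348100 - (76 + sqrt(-587 - 1/3803)) = -348100 - (76 + sqrt(-2232362/3803)) = -348100 - (76 + I*sqrt(8489672686)/3803) = -348100 + (-76 - I*sqrt(8489672686)/3803) = -348176 - I*sqrt(8489672686)/3803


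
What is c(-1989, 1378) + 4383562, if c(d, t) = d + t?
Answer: 4382951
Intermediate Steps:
c(-1989, 1378) + 4383562 = (-1989 + 1378) + 4383562 = -611 + 4383562 = 4382951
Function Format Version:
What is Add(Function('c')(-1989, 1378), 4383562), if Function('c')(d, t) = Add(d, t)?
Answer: 4382951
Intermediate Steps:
Add(Function('c')(-1989, 1378), 4383562) = Add(Add(-1989, 1378), 4383562) = Add(-611, 4383562) = 4382951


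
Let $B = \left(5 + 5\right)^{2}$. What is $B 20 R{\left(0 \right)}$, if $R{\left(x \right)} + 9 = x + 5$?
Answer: $-8000$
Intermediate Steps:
$B = 100$ ($B = 10^{2} = 100$)
$R{\left(x \right)} = -4 + x$ ($R{\left(x \right)} = -9 + \left(x + 5\right) = -9 + \left(5 + x\right) = -4 + x$)
$B 20 R{\left(0 \right)} = 100 \cdot 20 \left(-4 + 0\right) = 2000 \left(-4\right) = -8000$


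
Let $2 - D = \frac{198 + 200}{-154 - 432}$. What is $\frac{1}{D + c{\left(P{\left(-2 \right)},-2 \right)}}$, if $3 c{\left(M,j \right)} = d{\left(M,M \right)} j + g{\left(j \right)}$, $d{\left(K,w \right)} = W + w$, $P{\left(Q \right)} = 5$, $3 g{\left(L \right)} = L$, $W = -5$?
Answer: $\frac{2637}{6479} \approx 0.40701$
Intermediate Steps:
$g{\left(L \right)} = \frac{L}{3}$
$d{\left(K,w \right)} = -5 + w$
$D = \frac{785}{293}$ ($D = 2 - \frac{198 + 200}{-154 - 432} = 2 - \frac{398}{-586} = 2 - 398 \left(- \frac{1}{586}\right) = 2 - - \frac{199}{293} = 2 + \frac{199}{293} = \frac{785}{293} \approx 2.6792$)
$c{\left(M,j \right)} = \frac{j}{9} + \frac{j \left(-5 + M\right)}{3}$ ($c{\left(M,j \right)} = \frac{\left(-5 + M\right) j + \frac{j}{3}}{3} = \frac{j \left(-5 + M\right) + \frac{j}{3}}{3} = \frac{\frac{j}{3} + j \left(-5 + M\right)}{3} = \frac{j}{9} + \frac{j \left(-5 + M\right)}{3}$)
$\frac{1}{D + c{\left(P{\left(-2 \right)},-2 \right)}} = \frac{1}{\frac{785}{293} + \frac{1}{9} \left(-2\right) \left(-14 + 3 \cdot 5\right)} = \frac{1}{\frac{785}{293} + \frac{1}{9} \left(-2\right) \left(-14 + 15\right)} = \frac{1}{\frac{785}{293} + \frac{1}{9} \left(-2\right) 1} = \frac{1}{\frac{785}{293} - \frac{2}{9}} = \frac{1}{\frac{6479}{2637}} = \frac{2637}{6479}$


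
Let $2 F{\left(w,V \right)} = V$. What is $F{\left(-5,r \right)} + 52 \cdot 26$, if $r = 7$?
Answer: $\frac{2711}{2} \approx 1355.5$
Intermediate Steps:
$F{\left(w,V \right)} = \frac{V}{2}$
$F{\left(-5,r \right)} + 52 \cdot 26 = \frac{1}{2} \cdot 7 + 52 \cdot 26 = \frac{7}{2} + 1352 = \frac{2711}{2}$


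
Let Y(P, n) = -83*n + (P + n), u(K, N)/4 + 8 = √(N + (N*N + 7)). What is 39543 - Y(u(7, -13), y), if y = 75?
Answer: 45725 - 4*√163 ≈ 45674.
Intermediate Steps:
u(K, N) = -32 + 4*√(7 + N + N²) (u(K, N) = -32 + 4*√(N + (N*N + 7)) = -32 + 4*√(N + (N² + 7)) = -32 + 4*√(N + (7 + N²)) = -32 + 4*√(7 + N + N²))
Y(P, n) = P - 82*n
39543 - Y(u(7, -13), y) = 39543 - ((-32 + 4*√(7 - 13 + (-13)²)) - 82*75) = 39543 - ((-32 + 4*√(7 - 13 + 169)) - 6150) = 39543 - ((-32 + 4*√163) - 6150) = 39543 - (-6182 + 4*√163) = 39543 + (6182 - 4*√163) = 45725 - 4*√163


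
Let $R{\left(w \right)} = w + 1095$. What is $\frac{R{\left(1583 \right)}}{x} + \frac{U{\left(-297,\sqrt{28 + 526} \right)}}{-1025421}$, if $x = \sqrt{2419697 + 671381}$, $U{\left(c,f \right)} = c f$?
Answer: $\frac{99 \sqrt{554}}{341807} + \frac{1339 \sqrt{3091078}}{1545539} \approx 1.53$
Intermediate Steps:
$R{\left(w \right)} = 1095 + w$
$x = \sqrt{3091078} \approx 1758.1$
$\frac{R{\left(1583 \right)}}{x} + \frac{U{\left(-297,\sqrt{28 + 526} \right)}}{-1025421} = \frac{1095 + 1583}{\sqrt{3091078}} + \frac{\left(-297\right) \sqrt{28 + 526}}{-1025421} = 2678 \frac{\sqrt{3091078}}{3091078} + - 297 \sqrt{554} \left(- \frac{1}{1025421}\right) = \frac{1339 \sqrt{3091078}}{1545539} + \frac{99 \sqrt{554}}{341807} = \frac{99 \sqrt{554}}{341807} + \frac{1339 \sqrt{3091078}}{1545539}$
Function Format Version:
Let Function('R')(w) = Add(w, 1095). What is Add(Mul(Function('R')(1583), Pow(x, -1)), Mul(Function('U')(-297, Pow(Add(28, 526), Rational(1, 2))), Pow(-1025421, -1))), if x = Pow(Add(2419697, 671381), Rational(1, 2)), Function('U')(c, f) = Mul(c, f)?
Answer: Add(Mul(Rational(99, 341807), Pow(554, Rational(1, 2))), Mul(Rational(1339, 1545539), Pow(3091078, Rational(1, 2)))) ≈ 1.5300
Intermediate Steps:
Function('R')(w) = Add(1095, w)
x = Pow(3091078, Rational(1, 2)) ≈ 1758.1
Add(Mul(Function('R')(1583), Pow(x, -1)), Mul(Function('U')(-297, Pow(Add(28, 526), Rational(1, 2))), Pow(-1025421, -1))) = Add(Mul(Add(1095, 1583), Pow(Pow(3091078, Rational(1, 2)), -1)), Mul(Mul(-297, Pow(Add(28, 526), Rational(1, 2))), Pow(-1025421, -1))) = Add(Mul(2678, Mul(Rational(1, 3091078), Pow(3091078, Rational(1, 2)))), Mul(Mul(-297, Pow(554, Rational(1, 2))), Rational(-1, 1025421))) = Add(Mul(Rational(1339, 1545539), Pow(3091078, Rational(1, 2))), Mul(Rational(99, 341807), Pow(554, Rational(1, 2)))) = Add(Mul(Rational(99, 341807), Pow(554, Rational(1, 2))), Mul(Rational(1339, 1545539), Pow(3091078, Rational(1, 2))))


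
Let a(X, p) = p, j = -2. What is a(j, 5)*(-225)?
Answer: -1125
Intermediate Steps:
a(j, 5)*(-225) = 5*(-225) = -1125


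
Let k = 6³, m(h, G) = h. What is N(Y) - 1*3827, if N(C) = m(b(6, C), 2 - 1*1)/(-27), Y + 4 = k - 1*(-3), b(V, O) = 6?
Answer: -34445/9 ≈ -3827.2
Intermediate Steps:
k = 216
Y = 215 (Y = -4 + (216 - 1*(-3)) = -4 + (216 + 3) = -4 + 219 = 215)
N(C) = -2/9 (N(C) = 6/(-27) = 6*(-1/27) = -2/9)
N(Y) - 1*3827 = -2/9 - 1*3827 = -2/9 - 3827 = -34445/9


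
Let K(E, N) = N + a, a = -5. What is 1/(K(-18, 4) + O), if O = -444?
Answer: -1/445 ≈ -0.0022472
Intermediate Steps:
K(E, N) = -5 + N (K(E, N) = N - 5 = -5 + N)
1/(K(-18, 4) + O) = 1/((-5 + 4) - 444) = 1/(-1 - 444) = 1/(-445) = -1/445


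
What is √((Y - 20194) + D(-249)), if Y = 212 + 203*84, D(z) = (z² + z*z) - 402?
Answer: √120670 ≈ 347.38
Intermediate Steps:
D(z) = -402 + 2*z² (D(z) = (z² + z²) - 402 = 2*z² - 402 = -402 + 2*z²)
Y = 17264 (Y = 212 + 17052 = 17264)
√((Y - 20194) + D(-249)) = √((17264 - 20194) + (-402 + 2*(-249)²)) = √(-2930 + (-402 + 2*62001)) = √(-2930 + (-402 + 124002)) = √(-2930 + 123600) = √120670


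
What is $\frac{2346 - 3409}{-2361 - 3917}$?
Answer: $\frac{1063}{6278} \approx 0.16932$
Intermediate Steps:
$\frac{2346 - 3409}{-2361 - 3917} = - \frac{1063}{-6278} = \left(-1063\right) \left(- \frac{1}{6278}\right) = \frac{1063}{6278}$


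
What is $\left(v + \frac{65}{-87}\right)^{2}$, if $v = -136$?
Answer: $\frac{141538609}{7569} \approx 18700.0$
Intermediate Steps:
$\left(v + \frac{65}{-87}\right)^{2} = \left(-136 + \frac{65}{-87}\right)^{2} = \left(-136 + 65 \left(- \frac{1}{87}\right)\right)^{2} = \left(-136 - \frac{65}{87}\right)^{2} = \left(- \frac{11897}{87}\right)^{2} = \frac{141538609}{7569}$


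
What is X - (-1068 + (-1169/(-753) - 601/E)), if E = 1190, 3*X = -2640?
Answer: 167522603/896070 ≈ 186.95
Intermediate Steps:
X = -880 (X = (⅓)*(-2640) = -880)
X - (-1068 + (-1169/(-753) - 601/E)) = -880 - (-1068 + (-1169/(-753) - 601/1190)) = -880 - (-1068 + (-1169*(-1/753) - 601*1/1190)) = -880 - (-1068 + (1169/753 - 601/1190)) = -880 - (-1068 + 938557/896070) = -880 - 1*(-956064203/896070) = -880 + 956064203/896070 = 167522603/896070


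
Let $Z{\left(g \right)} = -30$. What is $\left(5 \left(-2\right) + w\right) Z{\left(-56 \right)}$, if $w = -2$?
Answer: $360$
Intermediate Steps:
$\left(5 \left(-2\right) + w\right) Z{\left(-56 \right)} = \left(5 \left(-2\right) - 2\right) \left(-30\right) = \left(-10 - 2\right) \left(-30\right) = \left(-12\right) \left(-30\right) = 360$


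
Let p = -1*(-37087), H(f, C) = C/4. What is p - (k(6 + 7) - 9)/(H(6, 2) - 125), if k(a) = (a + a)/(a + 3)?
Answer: 36938593/996 ≈ 37087.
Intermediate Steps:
H(f, C) = C/4 (H(f, C) = C*(¼) = C/4)
k(a) = 2*a/(3 + a) (k(a) = (2*a)/(3 + a) = 2*a/(3 + a))
p = 37087
p - (k(6 + 7) - 9)/(H(6, 2) - 125) = 37087 - (2*(6 + 7)/(3 + (6 + 7)) - 9)/((¼)*2 - 125) = 37087 - (2*13/(3 + 13) - 9)/(½ - 125) = 37087 - (2*13/16 - 9)/(-249/2) = 37087 - (2*13*(1/16) - 9)*(-2)/249 = 37087 - (13/8 - 9)*(-2)/249 = 37087 - (-59)*(-2)/(8*249) = 37087 - 1*59/996 = 37087 - 59/996 = 36938593/996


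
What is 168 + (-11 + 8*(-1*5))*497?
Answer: -25179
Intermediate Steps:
168 + (-11 + 8*(-1*5))*497 = 168 + (-11 + 8*(-5))*497 = 168 + (-11 - 40)*497 = 168 - 51*497 = 168 - 25347 = -25179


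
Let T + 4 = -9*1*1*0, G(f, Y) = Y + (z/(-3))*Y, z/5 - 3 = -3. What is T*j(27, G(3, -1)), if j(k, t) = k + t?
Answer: -104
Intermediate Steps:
z = 0 (z = 15 + 5*(-3) = 15 - 15 = 0)
G(f, Y) = Y (G(f, Y) = Y + (0/(-3))*Y = Y + (0*(-⅓))*Y = Y + 0*Y = Y + 0 = Y)
T = -4 (T = -4 - 9*1*1*0 = -4 - 9*0 = -4 + 0 = -4)
T*j(27, G(3, -1)) = -4*(27 - 1) = -4*26 = -104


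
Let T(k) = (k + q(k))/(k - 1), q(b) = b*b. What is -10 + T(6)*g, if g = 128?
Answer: 5326/5 ≈ 1065.2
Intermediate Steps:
q(b) = b²
T(k) = (k + k²)/(-1 + k) (T(k) = (k + k²)/(k - 1) = (k + k²)/(-1 + k))
-10 + T(6)*g = -10 + (6*(1 + 6)/(-1 + 6))*128 = -10 + (6*7/5)*128 = -10 + (6*(⅕)*7)*128 = -10 + (42/5)*128 = -10 + 5376/5 = 5326/5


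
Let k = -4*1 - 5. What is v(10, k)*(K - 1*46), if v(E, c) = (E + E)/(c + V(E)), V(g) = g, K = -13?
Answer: -1180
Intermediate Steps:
k = -9 (k = -4 - 5 = -9)
v(E, c) = 2*E/(E + c) (v(E, c) = (E + E)/(c + E) = (2*E)/(E + c) = 2*E/(E + c))
v(10, k)*(K - 1*46) = (2*10/(10 - 9))*(-13 - 1*46) = (2*10/1)*(-13 - 46) = (2*10*1)*(-59) = 20*(-59) = -1180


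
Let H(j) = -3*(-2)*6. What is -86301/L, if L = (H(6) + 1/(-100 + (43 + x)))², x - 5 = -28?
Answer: -552326400/8288641 ≈ -66.637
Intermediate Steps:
H(j) = 36 (H(j) = 6*6 = 36)
x = -23 (x = 5 - 28 = -23)
L = 8288641/6400 (L = (36 + 1/(-100 + (43 - 23)))² = (36 + 1/(-100 + 20))² = (36 + 1/(-80))² = (36 - 1/80)² = (2879/80)² = 8288641/6400 ≈ 1295.1)
-86301/L = -86301/8288641/6400 = -86301*6400/8288641 = -552326400/8288641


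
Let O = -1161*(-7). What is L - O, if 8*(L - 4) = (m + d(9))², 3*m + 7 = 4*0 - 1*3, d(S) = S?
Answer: -584567/72 ≈ -8119.0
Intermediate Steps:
m = -10/3 (m = -7/3 + (4*0 - 1*3)/3 = -7/3 + (0 - 3)/3 = -7/3 + (⅓)*(-3) = -7/3 - 1 = -10/3 ≈ -3.3333)
O = 8127
L = 577/72 (L = 4 + (-10/3 + 9)²/8 = 4 + (17/3)²/8 = 4 + (⅛)*(289/9) = 4 + 289/72 = 577/72 ≈ 8.0139)
L - O = 577/72 - 1*8127 = 577/72 - 8127 = -584567/72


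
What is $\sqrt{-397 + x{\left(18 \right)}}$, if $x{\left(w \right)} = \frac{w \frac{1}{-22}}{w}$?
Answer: $\frac{i \sqrt{192170}}{22} \approx 19.926 i$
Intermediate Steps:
$x{\left(w \right)} = - \frac{1}{22}$ ($x{\left(w \right)} = \frac{w \left(- \frac{1}{22}\right)}{w} = \frac{\left(- \frac{1}{22}\right) w}{w} = - \frac{1}{22}$)
$\sqrt{-397 + x{\left(18 \right)}} = \sqrt{-397 - \frac{1}{22}} = \sqrt{- \frac{8735}{22}} = \frac{i \sqrt{192170}}{22}$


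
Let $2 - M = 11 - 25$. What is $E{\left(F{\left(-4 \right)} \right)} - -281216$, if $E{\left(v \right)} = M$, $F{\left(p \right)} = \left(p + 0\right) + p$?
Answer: $281232$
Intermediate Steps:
$F{\left(p \right)} = 2 p$ ($F{\left(p \right)} = p + p = 2 p$)
$M = 16$ ($M = 2 - \left(11 - 25\right) = 2 - -14 = 2 + 14 = 16$)
$E{\left(v \right)} = 16$
$E{\left(F{\left(-4 \right)} \right)} - -281216 = 16 - -281216 = 16 + 281216 = 281232$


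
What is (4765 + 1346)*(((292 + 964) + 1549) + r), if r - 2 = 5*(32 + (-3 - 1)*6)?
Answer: 17398017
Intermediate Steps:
r = 42 (r = 2 + 5*(32 + (-3 - 1)*6) = 2 + 5*(32 - 4*6) = 2 + 5*(32 - 24) = 2 + 5*8 = 2 + 40 = 42)
(4765 + 1346)*(((292 + 964) + 1549) + r) = (4765 + 1346)*(((292 + 964) + 1549) + 42) = 6111*((1256 + 1549) + 42) = 6111*(2805 + 42) = 6111*2847 = 17398017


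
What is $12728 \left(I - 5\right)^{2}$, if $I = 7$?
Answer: $50912$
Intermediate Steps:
$12728 \left(I - 5\right)^{2} = 12728 \left(7 - 5\right)^{2} = 12728 \cdot 2^{2} = 12728 \cdot 4 = 50912$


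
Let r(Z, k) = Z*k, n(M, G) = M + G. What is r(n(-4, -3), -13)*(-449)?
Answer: -40859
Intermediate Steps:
n(M, G) = G + M
r(n(-4, -3), -13)*(-449) = ((-3 - 4)*(-13))*(-449) = -7*(-13)*(-449) = 91*(-449) = -40859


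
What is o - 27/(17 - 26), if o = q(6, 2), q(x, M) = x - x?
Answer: 3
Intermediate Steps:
q(x, M) = 0
o = 0
o - 27/(17 - 26) = 0 - 27/(17 - 26) = 0 - 27/(-9) = 0 - 27*(-⅑) = 0 + 3 = 3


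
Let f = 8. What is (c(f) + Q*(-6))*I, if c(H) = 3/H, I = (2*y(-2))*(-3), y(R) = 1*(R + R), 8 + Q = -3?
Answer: 1593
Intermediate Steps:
Q = -11 (Q = -8 - 3 = -11)
y(R) = 2*R (y(R) = 1*(2*R) = 2*R)
I = 24 (I = (2*(2*(-2)))*(-3) = (2*(-4))*(-3) = -8*(-3) = 24)
(c(f) + Q*(-6))*I = (3/8 - 11*(-6))*24 = (3*(⅛) + 66)*24 = (3/8 + 66)*24 = (531/8)*24 = 1593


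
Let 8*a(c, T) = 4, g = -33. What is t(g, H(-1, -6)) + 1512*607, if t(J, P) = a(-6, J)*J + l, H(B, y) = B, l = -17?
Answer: 1835501/2 ≈ 9.1775e+5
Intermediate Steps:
a(c, T) = ½ (a(c, T) = (⅛)*4 = ½)
t(J, P) = -17 + J/2 (t(J, P) = J/2 - 17 = -17 + J/2)
t(g, H(-1, -6)) + 1512*607 = (-17 + (½)*(-33)) + 1512*607 = (-17 - 33/2) + 917784 = -67/2 + 917784 = 1835501/2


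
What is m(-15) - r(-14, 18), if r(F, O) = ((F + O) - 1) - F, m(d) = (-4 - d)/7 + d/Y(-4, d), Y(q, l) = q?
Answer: -327/28 ≈ -11.679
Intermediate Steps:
m(d) = -4/7 - 11*d/28 (m(d) = (-4 - d)/7 + d/(-4) = (-4 - d)*(1/7) + d*(-1/4) = (-4/7 - d/7) - d/4 = -4/7 - 11*d/28)
r(F, O) = -1 + O (r(F, O) = (-1 + F + O) - F = -1 + O)
m(-15) - r(-14, 18) = (-4/7 - 11/28*(-15)) - (-1 + 18) = (-4/7 + 165/28) - 1*17 = 149/28 - 17 = -327/28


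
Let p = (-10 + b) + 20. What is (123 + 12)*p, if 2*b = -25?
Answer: -675/2 ≈ -337.50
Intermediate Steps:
b = -25/2 (b = (½)*(-25) = -25/2 ≈ -12.500)
p = -5/2 (p = (-10 - 25/2) + 20 = -45/2 + 20 = -5/2 ≈ -2.5000)
(123 + 12)*p = (123 + 12)*(-5/2) = 135*(-5/2) = -675/2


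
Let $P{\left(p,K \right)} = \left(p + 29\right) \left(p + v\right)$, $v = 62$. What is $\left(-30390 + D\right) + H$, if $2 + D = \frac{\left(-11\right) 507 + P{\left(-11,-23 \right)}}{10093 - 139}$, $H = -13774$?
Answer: $- \frac{146544341}{3318} \approx -44166.0$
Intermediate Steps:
$P{\left(p,K \right)} = \left(29 + p\right) \left(62 + p\right)$ ($P{\left(p,K \right)} = \left(p + 29\right) \left(p + 62\right) = \left(29 + p\right) \left(62 + p\right)$)
$D = - \frac{8189}{3318}$ ($D = -2 + \frac{\left(-11\right) 507 + \left(1798 + \left(-11\right)^{2} + 91 \left(-11\right)\right)}{10093 - 139} = -2 + \frac{-5577 + \left(1798 + 121 - 1001\right)}{9954} = -2 + \left(-5577 + 918\right) \frac{1}{9954} = -2 - \frac{1553}{3318} = - \frac{8189}{3318} \approx -2.4681$)
$\left(-30390 + D\right) + H = \left(-30390 - \frac{8189}{3318}\right) - 13774 = - \frac{100842209}{3318} - 13774 = - \frac{146544341}{3318}$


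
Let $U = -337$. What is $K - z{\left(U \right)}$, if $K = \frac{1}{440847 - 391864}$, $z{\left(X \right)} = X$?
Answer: $\frac{16507272}{48983} \approx 337.0$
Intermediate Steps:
$K = \frac{1}{48983} \approx 2.0415 \cdot 10^{-5}$
$K - z{\left(U \right)} = \frac{1}{48983} - -337 = \frac{1}{48983} + 337 = \frac{16507272}{48983}$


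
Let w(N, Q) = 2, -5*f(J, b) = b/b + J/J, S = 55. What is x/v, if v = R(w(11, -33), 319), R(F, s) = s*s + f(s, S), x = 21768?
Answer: 36280/169601 ≈ 0.21391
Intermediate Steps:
f(J, b) = -⅖ (f(J, b) = -(b/b + J/J)/5 = -(1 + 1)/5 = -⅕*2 = -⅖)
R(F, s) = -⅖ + s² (R(F, s) = s*s - ⅖ = s² - ⅖ = -⅖ + s²)
v = 508803/5 (v = -⅖ + 319² = -⅖ + 101761 = 508803/5 ≈ 1.0176e+5)
x/v = 21768/(508803/5) = 21768*(5/508803) = 36280/169601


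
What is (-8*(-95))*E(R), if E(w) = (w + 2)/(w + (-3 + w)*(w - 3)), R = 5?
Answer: 5320/9 ≈ 591.11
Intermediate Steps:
E(w) = (2 + w)/(w + (-3 + w)**2) (E(w) = (2 + w)/(w + (-3 + w)*(-3 + w)) = (2 + w)/(w + (-3 + w)**2))
(-8*(-95))*E(R) = (-8*(-95))*((2 + 5)/(5 + (-3 + 5)**2)) = 760*(7/(5 + 2**2)) = 760*(7/(5 + 4)) = 760*(7/9) = 5320/9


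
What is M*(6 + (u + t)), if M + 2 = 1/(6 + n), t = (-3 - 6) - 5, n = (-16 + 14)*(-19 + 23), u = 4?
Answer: 10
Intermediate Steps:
n = -8 (n = -2*4 = -8)
t = -14 (t = -9 - 5 = -14)
M = -5/2 (M = -2 + 1/(6 - 8) = -2 + 1/(-2) = -2 - ½ = -5/2 ≈ -2.5000)
M*(6 + (u + t)) = -5*(6 + (4 - 14))/2 = -5*(6 - 10)/2 = -5/2*(-4) = 10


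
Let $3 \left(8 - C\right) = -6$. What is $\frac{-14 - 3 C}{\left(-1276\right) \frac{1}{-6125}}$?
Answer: $- \frac{6125}{29} \approx -211.21$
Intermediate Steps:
$C = 10$ ($C = 8 - -2 = 8 + 2 = 10$)
$\frac{-14 - 3 C}{\left(-1276\right) \frac{1}{-6125}} = \frac{-14 - 30}{\left(-1276\right) \frac{1}{-6125}} = \frac{-14 - 30}{\left(-1276\right) \left(- \frac{1}{6125}\right)} = - \frac{44}{\frac{1276}{6125}} = \left(-44\right) \frac{6125}{1276} = - \frac{6125}{29}$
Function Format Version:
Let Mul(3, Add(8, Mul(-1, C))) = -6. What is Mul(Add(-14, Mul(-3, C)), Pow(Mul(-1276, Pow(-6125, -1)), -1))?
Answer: Rational(-6125, 29) ≈ -211.21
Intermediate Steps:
C = 10 (C = Add(8, Mul(Rational(-1, 3), -6)) = Add(8, 2) = 10)
Mul(Add(-14, Mul(-3, C)), Pow(Mul(-1276, Pow(-6125, -1)), -1)) = Mul(Add(-14, Mul(-3, 10)), Pow(Mul(-1276, Pow(-6125, -1)), -1)) = Mul(Add(-14, -30), Pow(Mul(-1276, Rational(-1, 6125)), -1)) = Mul(-44, Pow(Rational(1276, 6125), -1)) = Mul(-44, Rational(6125, 1276)) = Rational(-6125, 29)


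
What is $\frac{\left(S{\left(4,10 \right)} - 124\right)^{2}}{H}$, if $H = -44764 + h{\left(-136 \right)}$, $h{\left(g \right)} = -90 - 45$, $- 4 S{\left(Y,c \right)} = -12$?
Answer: $- \frac{14641}{44899} \approx -0.32609$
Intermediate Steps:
$S{\left(Y,c \right)} = 3$ ($S{\left(Y,c \right)} = \left(- \frac{1}{4}\right) \left(-12\right) = 3$)
$h{\left(g \right)} = -135$
$H = -44899$ ($H = -44764 - 135 = -44899$)
$\frac{\left(S{\left(4,10 \right)} - 124\right)^{2}}{H} = \frac{\left(3 - 124\right)^{2}}{-44899} = \left(-121\right)^{2} \left(- \frac{1}{44899}\right) = 14641 \left(- \frac{1}{44899}\right) = - \frac{14641}{44899}$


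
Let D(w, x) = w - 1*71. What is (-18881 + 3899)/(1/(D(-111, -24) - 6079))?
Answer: 93802302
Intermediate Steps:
D(w, x) = -71 + w (D(w, x) = w - 71 = -71 + w)
(-18881 + 3899)/(1/(D(-111, -24) - 6079)) = (-18881 + 3899)/(1/((-71 - 111) - 6079)) = -14982/(1/(-182 - 6079)) = -14982/(1/(-6261)) = -14982/(-1/6261) = -14982*(-6261) = 93802302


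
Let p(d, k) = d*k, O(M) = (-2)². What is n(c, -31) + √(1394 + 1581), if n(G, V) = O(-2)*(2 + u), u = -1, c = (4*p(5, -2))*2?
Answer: 4 + 5*√119 ≈ 58.544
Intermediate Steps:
O(M) = 4
c = -80 (c = (4*(5*(-2)))*2 = (4*(-10))*2 = -40*2 = -80)
n(G, V) = 4 (n(G, V) = 4*(2 - 1) = 4*1 = 4)
n(c, -31) + √(1394 + 1581) = 4 + √(1394 + 1581) = 4 + √2975 = 4 + 5*√119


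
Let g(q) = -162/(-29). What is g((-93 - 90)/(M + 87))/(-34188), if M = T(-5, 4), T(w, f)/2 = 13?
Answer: -27/165242 ≈ -0.00016340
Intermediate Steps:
T(w, f) = 26 (T(w, f) = 2*13 = 26)
M = 26
g(q) = 162/29 (g(q) = -162*(-1/29) = 162/29)
g((-93 - 90)/(M + 87))/(-34188) = (162/29)/(-34188) = (162/29)*(-1/34188) = -27/165242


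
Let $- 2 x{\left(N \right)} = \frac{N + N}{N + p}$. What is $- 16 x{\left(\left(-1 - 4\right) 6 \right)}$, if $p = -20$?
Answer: $\frac{48}{5} \approx 9.6$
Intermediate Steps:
$x{\left(N \right)} = - \frac{N}{-20 + N}$ ($x{\left(N \right)} = - \frac{\left(N + N\right) \frac{1}{N - 20}}{2} = - \frac{2 N \frac{1}{-20 + N}}{2} = - \frac{N}{-20 + N}$)
$- 16 x{\left(\left(-1 - 4\right) 6 \right)} = - 16 \left(- \frac{\left(-1 - 4\right) 6}{-20 + \left(-1 - 4\right) 6}\right) = - 16 \left(- \frac{\left(-5\right) 6}{-20 - 30}\right) = - 16 \left(\left(-1\right) \left(-30\right) \frac{1}{-20 - 30}\right) = - 16 \left(\left(-1\right) \left(-30\right) \frac{1}{-50}\right) = - 16 \left(\left(-1\right) \left(-30\right) \left(- \frac{1}{50}\right)\right) = \left(-16\right) \left(- \frac{3}{5}\right) = \frac{48}{5}$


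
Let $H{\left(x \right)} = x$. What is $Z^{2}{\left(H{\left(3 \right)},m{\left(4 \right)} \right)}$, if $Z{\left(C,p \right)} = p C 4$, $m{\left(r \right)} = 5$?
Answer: $3600$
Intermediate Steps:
$Z{\left(C,p \right)} = 4 C p$ ($Z{\left(C,p \right)} = C p 4 = 4 C p$)
$Z^{2}{\left(H{\left(3 \right)},m{\left(4 \right)} \right)} = \left(4 \cdot 3 \cdot 5\right)^{2} = 60^{2} = 3600$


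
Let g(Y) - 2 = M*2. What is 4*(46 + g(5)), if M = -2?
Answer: 176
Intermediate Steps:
g(Y) = -2 (g(Y) = 2 - 2*2 = 2 - 4 = -2)
4*(46 + g(5)) = 4*(46 - 2) = 4*44 = 176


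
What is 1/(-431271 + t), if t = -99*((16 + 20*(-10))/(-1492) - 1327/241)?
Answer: -89893/38720339388 ≈ -2.3216e-6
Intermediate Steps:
t = 47904615/89893 (t = -99*((16 - 200)*(-1/1492) - 1327*1/241) = -99*(-184*(-1/1492) - 1327/241) = -99*(46/373 - 1327/241) = -99*(-483885/89893) = 47904615/89893 ≈ 532.91)
1/(-431271 + t) = 1/(-431271 + 47904615/89893) = 1/(-38720339388/89893) = -89893/38720339388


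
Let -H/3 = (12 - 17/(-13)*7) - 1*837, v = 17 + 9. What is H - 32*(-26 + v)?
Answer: 31818/13 ≈ 2447.5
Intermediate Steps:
v = 26
H = 31818/13 (H = -3*((12 - 17/(-13)*7) - 1*837) = -3*((12 - 17*(-1/13)*7) - 837) = -3*((12 + (17/13)*7) - 837) = -3*((12 + 119/13) - 837) = -3*(275/13 - 837) = -3*(-10606/13) = 31818/13 ≈ 2447.5)
H - 32*(-26 + v) = 31818/13 - 32*(-26 + 26) = 31818/13 - 32*0 = 31818/13 - 1*0 = 31818/13 + 0 = 31818/13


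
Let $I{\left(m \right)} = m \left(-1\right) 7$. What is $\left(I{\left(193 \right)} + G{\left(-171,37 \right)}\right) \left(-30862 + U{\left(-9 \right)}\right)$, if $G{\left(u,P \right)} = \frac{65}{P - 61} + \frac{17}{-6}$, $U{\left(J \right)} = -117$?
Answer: $\frac{1008583303}{24} \approx 4.2024 \cdot 10^{7}$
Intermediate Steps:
$G{\left(u,P \right)} = - \frac{17}{6} + \frac{65}{-61 + P}$ ($G{\left(u,P \right)} = \frac{65}{-61 + P} + 17 \left(- \frac{1}{6}\right) = \frac{65}{-61 + P} - \frac{17}{6} = - \frac{17}{6} + \frac{65}{-61 + P}$)
$I{\left(m \right)} = - 7 m$ ($I{\left(m \right)} = - m 7 = - 7 m$)
$\left(I{\left(193 \right)} + G{\left(-171,37 \right)}\right) \left(-30862 + U{\left(-9 \right)}\right) = \left(\left(-7\right) 193 + \frac{1427 - 629}{6 \left(-61 + 37\right)}\right) \left(-30862 - 117\right) = \left(-1351 + \frac{1427 - 629}{6 \left(-24\right)}\right) \left(-30979\right) = \left(-1351 + \frac{1}{6} \left(- \frac{1}{24}\right) 798\right) \left(-30979\right) = \left(-1351 - \frac{133}{24}\right) \left(-30979\right) = \left(- \frac{32557}{24}\right) \left(-30979\right) = \frac{1008583303}{24}$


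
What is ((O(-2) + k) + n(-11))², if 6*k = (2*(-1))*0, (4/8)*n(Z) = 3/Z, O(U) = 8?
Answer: 6724/121 ≈ 55.570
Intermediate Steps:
n(Z) = 6/Z (n(Z) = 2*(3/Z) = 6/Z)
k = 0 (k = ((2*(-1))*0)/6 = (-2*0)/6 = (⅙)*0 = 0)
((O(-2) + k) + n(-11))² = ((8 + 0) + 6/(-11))² = (8 + 6*(-1/11))² = (8 - 6/11)² = (82/11)² = 6724/121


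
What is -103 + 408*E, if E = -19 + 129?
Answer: 44777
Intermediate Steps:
E = 110
-103 + 408*E = -103 + 408*110 = -103 + 44880 = 44777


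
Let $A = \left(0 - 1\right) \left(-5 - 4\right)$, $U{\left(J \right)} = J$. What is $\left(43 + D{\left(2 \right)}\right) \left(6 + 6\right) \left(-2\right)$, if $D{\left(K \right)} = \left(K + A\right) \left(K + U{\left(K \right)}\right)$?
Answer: $-2088$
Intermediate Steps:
$A = 9$ ($A = \left(-1\right) \left(-9\right) = 9$)
$D{\left(K \right)} = 2 K \left(9 + K\right)$ ($D{\left(K \right)} = \left(K + 9\right) \left(K + K\right) = \left(9 + K\right) 2 K = 2 K \left(9 + K\right)$)
$\left(43 + D{\left(2 \right)}\right) \left(6 + 6\right) \left(-2\right) = \left(43 + 2 \cdot 2 \left(9 + 2\right)\right) \left(6 + 6\right) \left(-2\right) = \left(43 + 2 \cdot 2 \cdot 11\right) 12 \left(-2\right) = \left(43 + 44\right) \left(-24\right) = 87 \left(-24\right) = -2088$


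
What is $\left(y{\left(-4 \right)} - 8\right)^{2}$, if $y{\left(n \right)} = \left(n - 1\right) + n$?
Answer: $289$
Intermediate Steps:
$y{\left(n \right)} = -1 + 2 n$ ($y{\left(n \right)} = \left(-1 + n\right) + n = -1 + 2 n$)
$\left(y{\left(-4 \right)} - 8\right)^{2} = \left(\left(-1 + 2 \left(-4\right)\right) - 8\right)^{2} = \left(\left(-1 - 8\right) - 8\right)^{2} = \left(-9 - 8\right)^{2} = \left(-17\right)^{2} = 289$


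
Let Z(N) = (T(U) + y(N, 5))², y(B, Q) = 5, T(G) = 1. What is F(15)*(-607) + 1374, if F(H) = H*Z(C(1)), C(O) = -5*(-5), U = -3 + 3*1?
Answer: -326406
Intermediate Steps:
U = 0 (U = -3 + 3 = 0)
C(O) = 25
Z(N) = 36 (Z(N) = (1 + 5)² = 6² = 36)
F(H) = 36*H (F(H) = H*36 = 36*H)
F(15)*(-607) + 1374 = (36*15)*(-607) + 1374 = 540*(-607) + 1374 = -327780 + 1374 = -326406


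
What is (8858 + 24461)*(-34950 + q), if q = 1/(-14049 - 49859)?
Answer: -5724677332363/4916 ≈ -1.1645e+9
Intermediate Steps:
q = -1/63908 (q = 1/(-63908) = -1/63908 ≈ -1.5647e-5)
(8858 + 24461)*(-34950 + q) = (8858 + 24461)*(-34950 - 1/63908) = 33319*(-2233584601/63908) = -5724677332363/4916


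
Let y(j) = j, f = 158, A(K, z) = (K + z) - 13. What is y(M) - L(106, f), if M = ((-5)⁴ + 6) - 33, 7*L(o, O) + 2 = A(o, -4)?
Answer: 4099/7 ≈ 585.57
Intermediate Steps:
A(K, z) = -13 + K + z
L(o, O) = -19/7 + o/7 (L(o, O) = -2/7 + (-13 + o - 4)/7 = -2/7 + (-17 + o)/7 = -2/7 + (-17/7 + o/7) = -19/7 + o/7)
M = 598 (M = (625 + 6) - 33 = 631 - 33 = 598)
y(M) - L(106, f) = 598 - (-19/7 + (⅐)*106) = 598 - (-19/7 + 106/7) = 598 - 1*87/7 = 598 - 87/7 = 4099/7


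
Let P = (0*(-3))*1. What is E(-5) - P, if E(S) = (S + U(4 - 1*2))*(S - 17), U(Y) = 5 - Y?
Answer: 44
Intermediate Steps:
E(S) = (-17 + S)*(3 + S) (E(S) = (S + (5 - (4 - 1*2)))*(S - 17) = (S + (5 - (4 - 2)))*(-17 + S) = (S + (5 - 1*2))*(-17 + S) = (S + (5 - 2))*(-17 + S) = (S + 3)*(-17 + S) = (3 + S)*(-17 + S) = (-17 + S)*(3 + S))
P = 0 (P = 0*1 = 0)
E(-5) - P = (-51 + (-5)**2 - 14*(-5)) - 1*0 = (-51 + 25 + 70) + 0 = 44 + 0 = 44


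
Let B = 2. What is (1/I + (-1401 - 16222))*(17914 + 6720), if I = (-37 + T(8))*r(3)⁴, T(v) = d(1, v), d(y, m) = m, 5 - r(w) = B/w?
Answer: -359572266711512/828269 ≈ -4.3412e+8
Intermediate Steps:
r(w) = 5 - 2/w
T(v) = v
I = -828269/81 (I = (-37 + 8)*(5 - 2/3)⁴ = -29*(5 - 2*⅓)⁴ = -29*(5 - ⅔)⁴ = -29*(13/3)⁴ = -29*28561/81 = -828269/81 ≈ -10226.)
(1/I + (-1401 - 16222))*(17914 + 6720) = (1/(-828269/81) + (-1401 - 16222))*(17914 + 6720) = (-81/828269 - 17623)*24634 = -14596584668/828269*24634 = -359572266711512/828269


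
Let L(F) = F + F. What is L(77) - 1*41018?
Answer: -40864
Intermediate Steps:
L(F) = 2*F
L(77) - 1*41018 = 2*77 - 1*41018 = 154 - 41018 = -40864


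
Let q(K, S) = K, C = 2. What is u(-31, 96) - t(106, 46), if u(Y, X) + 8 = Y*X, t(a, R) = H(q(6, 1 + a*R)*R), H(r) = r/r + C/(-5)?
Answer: -14923/5 ≈ -2984.6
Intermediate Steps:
H(r) = ⅗ (H(r) = r/r + 2/(-5) = 1 + 2*(-⅕) = 1 - ⅖ = ⅗)
t(a, R) = ⅗
u(Y, X) = -8 + X*Y (u(Y, X) = -8 + Y*X = -8 + X*Y)
u(-31, 96) - t(106, 46) = (-8 + 96*(-31)) - 1*⅗ = (-8 - 2976) - ⅗ = -2984 - ⅗ = -14923/5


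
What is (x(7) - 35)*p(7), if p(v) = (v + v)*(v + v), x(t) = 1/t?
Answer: -6832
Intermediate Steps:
p(v) = 4*v² (p(v) = (2*v)*(2*v) = 4*v²)
(x(7) - 35)*p(7) = (1/7 - 35)*(4*7²) = (⅐ - 35)*(4*49) = -244/7*196 = -6832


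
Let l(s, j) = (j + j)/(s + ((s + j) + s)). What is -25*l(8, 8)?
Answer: -25/2 ≈ -12.500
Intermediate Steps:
l(s, j) = 2*j/(j + 3*s) (l(s, j) = (2*j)/(s + ((j + s) + s)) = (2*j)/(s + (j + 2*s)) = (2*j)/(j + 3*s) = 2*j/(j + 3*s))
-25*l(8, 8) = -50*8/(8 + 3*8) = -50*8/(8 + 24) = -50*8/32 = -25*½ = -25/2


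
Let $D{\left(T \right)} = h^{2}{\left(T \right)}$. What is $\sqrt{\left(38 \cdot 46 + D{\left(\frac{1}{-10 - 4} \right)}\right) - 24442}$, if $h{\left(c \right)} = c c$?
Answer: $\frac{i \sqrt{871812703}}{196} \approx 150.65 i$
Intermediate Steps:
$h{\left(c \right)} = c^{2}$
$D{\left(T \right)} = T^{4}$ ($D{\left(T \right)} = \left(T^{2}\right)^{2} = T^{4}$)
$\sqrt{\left(38 \cdot 46 + D{\left(\frac{1}{-10 - 4} \right)}\right) - 24442} = \sqrt{\left(38 \cdot 46 + \left(\frac{1}{-10 - 4}\right)^{4}\right) - 24442} = \sqrt{\left(1748 + \left(\frac{1}{-14}\right)^{4}\right) - 24442} = \sqrt{\left(1748 + \left(- \frac{1}{14}\right)^{4}\right) - 24442} = \sqrt{\left(1748 + \frac{1}{38416}\right) - 24442} = \sqrt{\frac{67151169}{38416} - 24442} = \sqrt{- \frac{871812703}{38416}} = \frac{i \sqrt{871812703}}{196}$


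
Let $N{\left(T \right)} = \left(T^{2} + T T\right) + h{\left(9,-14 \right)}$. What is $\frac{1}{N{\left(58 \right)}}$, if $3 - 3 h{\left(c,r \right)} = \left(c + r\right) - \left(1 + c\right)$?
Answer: $\frac{1}{6734} \approx 0.0001485$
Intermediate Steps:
$h{\left(c,r \right)} = \frac{4}{3} - \frac{r}{3}$ ($h{\left(c,r \right)} = 1 - \frac{\left(c + r\right) - \left(1 + c\right)}{3} = 1 - \frac{-1 + r}{3} = 1 - \left(- \frac{1}{3} + \frac{r}{3}\right) = \frac{4}{3} - \frac{r}{3}$)
$N{\left(T \right)} = 6 + 2 T^{2}$ ($N{\left(T \right)} = \left(T^{2} + T T\right) + \left(\frac{4}{3} - - \frac{14}{3}\right) = \left(T^{2} + T^{2}\right) + \left(\frac{4}{3} + \frac{14}{3}\right) = 2 T^{2} + 6 = 6 + 2 T^{2}$)
$\frac{1}{N{\left(58 \right)}} = \frac{1}{6 + 2 \cdot 58^{2}} = \frac{1}{6 + 2 \cdot 3364} = \frac{1}{6 + 6728} = \frac{1}{6734}$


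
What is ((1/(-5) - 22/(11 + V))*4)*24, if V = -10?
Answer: -10656/5 ≈ -2131.2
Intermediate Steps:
((1/(-5) - 22/(11 + V))*4)*24 = ((1/(-5) - 22/(11 - 10))*4)*24 = ((1*(-⅕) - 22/1)*4)*24 = ((-⅕ - 22*1)*4)*24 = ((-⅕ - 22)*4)*24 = -111/5*4*24 = -444/5*24 = -10656/5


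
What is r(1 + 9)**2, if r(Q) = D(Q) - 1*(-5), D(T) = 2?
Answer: 49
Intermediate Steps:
r(Q) = 7 (r(Q) = 2 - 1*(-5) = 2 + 5 = 7)
r(1 + 9)**2 = 7**2 = 49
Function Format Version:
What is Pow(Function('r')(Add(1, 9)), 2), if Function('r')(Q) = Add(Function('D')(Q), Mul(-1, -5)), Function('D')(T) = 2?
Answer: 49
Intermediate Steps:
Function('r')(Q) = 7 (Function('r')(Q) = Add(2, Mul(-1, -5)) = Add(2, 5) = 7)
Pow(Function('r')(Add(1, 9)), 2) = Pow(7, 2) = 49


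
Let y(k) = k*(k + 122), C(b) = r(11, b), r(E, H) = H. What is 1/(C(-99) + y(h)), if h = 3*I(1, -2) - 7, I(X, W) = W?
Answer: -1/1516 ≈ -0.00065963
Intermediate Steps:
C(b) = b
h = -13 (h = 3*(-2) - 7 = -6 - 7 = -13)
y(k) = k*(122 + k)
1/(C(-99) + y(h)) = 1/(-99 - 13*(122 - 13)) = 1/(-99 - 13*109) = 1/(-99 - 1417) = 1/(-1516) = -1/1516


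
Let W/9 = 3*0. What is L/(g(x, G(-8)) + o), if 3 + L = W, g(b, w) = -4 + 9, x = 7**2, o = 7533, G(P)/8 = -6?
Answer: -3/7538 ≈ -0.00039798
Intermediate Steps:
G(P) = -48 (G(P) = 8*(-6) = -48)
W = 0 (W = 9*(3*0) = 9*0 = 0)
x = 49
g(b, w) = 5
L = -3 (L = -3 + 0 = -3)
L/(g(x, G(-8)) + o) = -3/(5 + 7533) = -3/7538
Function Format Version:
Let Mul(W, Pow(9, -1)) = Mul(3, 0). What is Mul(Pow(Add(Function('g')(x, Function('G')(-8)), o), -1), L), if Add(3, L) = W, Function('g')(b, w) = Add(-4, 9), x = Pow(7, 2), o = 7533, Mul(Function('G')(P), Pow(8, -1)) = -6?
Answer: Rational(-3, 7538) ≈ -0.00039798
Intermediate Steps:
Function('G')(P) = -48 (Function('G')(P) = Mul(8, -6) = -48)
W = 0 (W = Mul(9, Mul(3, 0)) = Mul(9, 0) = 0)
x = 49
Function('g')(b, w) = 5
L = -3 (L = Add(-3, 0) = -3)
Mul(Pow(Add(Function('g')(x, Function('G')(-8)), o), -1), L) = Mul(Pow(Add(5, 7533), -1), -3) = Mul(Pow(7538, -1), -3) = Mul(Rational(1, 7538), -3) = Rational(-3, 7538)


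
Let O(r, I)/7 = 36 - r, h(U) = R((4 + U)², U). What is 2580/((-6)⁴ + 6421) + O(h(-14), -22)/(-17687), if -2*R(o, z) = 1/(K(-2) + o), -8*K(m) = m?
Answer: 17518690138/54732722179 ≈ 0.32008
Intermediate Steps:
K(m) = -m/8
R(o, z) = -1/(2*(¼ + o)) (R(o, z) = -1/(2*(-⅛*(-2) + o)) = -1/(2*(¼ + o)))
h(U) = -2/(1 + 4*(4 + U)²)
O(r, I) = 252 - 7*r (O(r, I) = 7*(36 - r) = 252 - 7*r)
2580/((-6)⁴ + 6421) + O(h(-14), -22)/(-17687) = 2580/((-6)⁴ + 6421) + (252 - (-14)/(1 + 4*(4 - 14)²))/(-17687) = 2580/(1296 + 6421) + (252 - (-14)/(1 + 4*(-10)²))*(-1/17687) = 2580/7717 + (252 - (-14)/(1 + 4*100))*(-1/17687) = 2580*(1/7717) + (252 - (-14)/(1 + 400))*(-1/17687) = 2580/7717 + (252 - (-14)/401)*(-1/17687) = 2580/7717 + (252 - 7*(-2/401))*(-1/17687) = 2580/7717 + (252 + 14/401)*(-1/17687) = 2580/7717 + (101066/401)*(-1/17687) = 2580/7717 - 101066/7092487 = 17518690138/54732722179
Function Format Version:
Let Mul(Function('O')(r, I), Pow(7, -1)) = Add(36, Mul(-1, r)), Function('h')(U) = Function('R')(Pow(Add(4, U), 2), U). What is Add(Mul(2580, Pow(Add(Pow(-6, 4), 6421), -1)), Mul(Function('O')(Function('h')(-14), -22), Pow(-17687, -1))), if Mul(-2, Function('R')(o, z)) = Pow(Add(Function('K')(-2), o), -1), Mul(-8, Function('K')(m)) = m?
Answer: Rational(17518690138, 54732722179) ≈ 0.32008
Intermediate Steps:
Function('K')(m) = Mul(Rational(-1, 8), m)
Function('R')(o, z) = Mul(Rational(-1, 2), Pow(Add(Rational(1, 4), o), -1)) (Function('R')(o, z) = Mul(Rational(-1, 2), Pow(Add(Mul(Rational(-1, 8), -2), o), -1)) = Mul(Rational(-1, 2), Pow(Add(Rational(1, 4), o), -1)))
Function('h')(U) = Mul(-2, Pow(Add(1, Mul(4, Pow(Add(4, U), 2))), -1))
Function('O')(r, I) = Add(252, Mul(-7, r)) (Function('O')(r, I) = Mul(7, Add(36, Mul(-1, r))) = Add(252, Mul(-7, r)))
Add(Mul(2580, Pow(Add(Pow(-6, 4), 6421), -1)), Mul(Function('O')(Function('h')(-14), -22), Pow(-17687, -1))) = Add(Mul(2580, Pow(Add(Pow(-6, 4), 6421), -1)), Mul(Add(252, Mul(-7, Mul(-2, Pow(Add(1, Mul(4, Pow(Add(4, -14), 2))), -1)))), Pow(-17687, -1))) = Add(Mul(2580, Pow(Add(1296, 6421), -1)), Mul(Add(252, Mul(-7, Mul(-2, Pow(Add(1, Mul(4, Pow(-10, 2))), -1)))), Rational(-1, 17687))) = Add(Mul(2580, Pow(7717, -1)), Mul(Add(252, Mul(-7, Mul(-2, Pow(Add(1, Mul(4, 100)), -1)))), Rational(-1, 17687))) = Add(Mul(2580, Rational(1, 7717)), Mul(Add(252, Mul(-7, Mul(-2, Pow(Add(1, 400), -1)))), Rational(-1, 17687))) = Add(Rational(2580, 7717), Mul(Add(252, Mul(-7, Mul(-2, Pow(401, -1)))), Rational(-1, 17687))) = Add(Rational(2580, 7717), Mul(Add(252, Mul(-7, Mul(-2, Rational(1, 401)))), Rational(-1, 17687))) = Add(Rational(2580, 7717), Mul(Add(252, Mul(-7, Rational(-2, 401))), Rational(-1, 17687))) = Add(Rational(2580, 7717), Mul(Add(252, Rational(14, 401)), Rational(-1, 17687))) = Add(Rational(2580, 7717), Mul(Rational(101066, 401), Rational(-1, 17687))) = Add(Rational(2580, 7717), Rational(-101066, 7092487)) = Rational(17518690138, 54732722179)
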